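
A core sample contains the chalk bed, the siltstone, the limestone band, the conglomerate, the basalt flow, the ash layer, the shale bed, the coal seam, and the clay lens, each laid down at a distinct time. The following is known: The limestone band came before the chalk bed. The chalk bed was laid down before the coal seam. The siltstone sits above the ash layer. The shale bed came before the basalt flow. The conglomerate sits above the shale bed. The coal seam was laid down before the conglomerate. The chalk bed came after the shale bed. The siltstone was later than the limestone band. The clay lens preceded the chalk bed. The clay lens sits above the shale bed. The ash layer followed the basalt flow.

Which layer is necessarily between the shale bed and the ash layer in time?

the basalt flow

Tracing the constraints gives the shale bed → the basalt flow → the ash layer, so the basalt flow sits after the shale bed and before the ash layer.
No other layer is forced both after the shale bed and before the ash layer.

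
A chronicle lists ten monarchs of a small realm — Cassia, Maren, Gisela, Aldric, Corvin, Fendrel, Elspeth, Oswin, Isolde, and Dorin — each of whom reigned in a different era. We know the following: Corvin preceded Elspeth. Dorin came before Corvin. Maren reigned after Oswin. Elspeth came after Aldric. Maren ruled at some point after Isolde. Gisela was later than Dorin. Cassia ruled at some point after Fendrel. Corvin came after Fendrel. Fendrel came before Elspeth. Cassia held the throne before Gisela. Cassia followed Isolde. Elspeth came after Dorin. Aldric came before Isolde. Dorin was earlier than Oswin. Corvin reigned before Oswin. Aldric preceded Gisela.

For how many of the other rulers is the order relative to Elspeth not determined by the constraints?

Forced before Elspeth: Aldric, Corvin, Dorin, and Fendrel.
That leaves Cassia, Gisela, Isolde, Maren, and Oswin with no forced order relative to Elspeth — 5.

5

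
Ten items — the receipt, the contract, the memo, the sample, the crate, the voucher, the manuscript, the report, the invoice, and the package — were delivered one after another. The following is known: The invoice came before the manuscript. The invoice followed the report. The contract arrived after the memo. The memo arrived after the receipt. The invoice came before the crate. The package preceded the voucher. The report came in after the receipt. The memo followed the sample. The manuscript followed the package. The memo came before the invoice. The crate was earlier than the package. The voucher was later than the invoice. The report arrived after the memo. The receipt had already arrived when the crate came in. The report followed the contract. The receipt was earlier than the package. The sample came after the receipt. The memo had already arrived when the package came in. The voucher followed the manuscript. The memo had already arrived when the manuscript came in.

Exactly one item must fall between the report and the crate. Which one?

the invoice

Tracing the constraints gives the report → the invoice → the crate, so the invoice sits after the report and before the crate.
No other item is forced both after the report and before the crate.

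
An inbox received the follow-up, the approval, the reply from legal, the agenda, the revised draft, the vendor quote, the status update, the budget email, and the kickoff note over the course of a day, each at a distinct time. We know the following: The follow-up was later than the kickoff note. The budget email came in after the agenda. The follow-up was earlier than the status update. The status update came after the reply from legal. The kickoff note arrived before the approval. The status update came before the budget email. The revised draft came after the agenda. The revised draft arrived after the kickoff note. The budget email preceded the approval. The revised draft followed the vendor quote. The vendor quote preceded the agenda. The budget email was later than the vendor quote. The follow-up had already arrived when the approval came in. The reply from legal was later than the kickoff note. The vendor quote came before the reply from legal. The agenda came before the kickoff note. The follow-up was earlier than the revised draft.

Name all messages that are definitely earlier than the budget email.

Directly stated before the budget email: the agenda, the status update, and the vendor quote.
The follow-up reaches the budget email via the follow-up → the status update → the budget email.
The kickoff note reaches the budget email via the kickoff note → the reply from legal → the status update → the budget email.
The reply from legal reaches the budget email via the reply from legal → the status update → the budget email.
No chain forces the approval (or any of the others) ahead of the budget email.

the agenda, the follow-up, the kickoff note, the reply from legal, the status update, the vendor quote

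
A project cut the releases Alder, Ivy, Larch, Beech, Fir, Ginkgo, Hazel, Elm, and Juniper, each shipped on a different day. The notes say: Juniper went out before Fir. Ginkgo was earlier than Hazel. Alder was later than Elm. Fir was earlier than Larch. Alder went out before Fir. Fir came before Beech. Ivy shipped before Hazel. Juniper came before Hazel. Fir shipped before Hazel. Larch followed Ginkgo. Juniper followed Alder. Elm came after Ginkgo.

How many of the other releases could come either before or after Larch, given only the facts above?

3

Forced before Larch: Alder, Elm, Fir, Ginkgo, and Juniper.
That leaves Beech, Hazel, and Ivy with no forced order relative to Larch — 3.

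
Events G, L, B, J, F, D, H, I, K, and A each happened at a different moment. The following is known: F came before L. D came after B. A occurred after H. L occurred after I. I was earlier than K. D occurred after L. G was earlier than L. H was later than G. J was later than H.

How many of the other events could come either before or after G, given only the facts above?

Forced after G: A, D, H, J, and L.
That leaves B, F, I, and K with no forced order relative to G — 4.

4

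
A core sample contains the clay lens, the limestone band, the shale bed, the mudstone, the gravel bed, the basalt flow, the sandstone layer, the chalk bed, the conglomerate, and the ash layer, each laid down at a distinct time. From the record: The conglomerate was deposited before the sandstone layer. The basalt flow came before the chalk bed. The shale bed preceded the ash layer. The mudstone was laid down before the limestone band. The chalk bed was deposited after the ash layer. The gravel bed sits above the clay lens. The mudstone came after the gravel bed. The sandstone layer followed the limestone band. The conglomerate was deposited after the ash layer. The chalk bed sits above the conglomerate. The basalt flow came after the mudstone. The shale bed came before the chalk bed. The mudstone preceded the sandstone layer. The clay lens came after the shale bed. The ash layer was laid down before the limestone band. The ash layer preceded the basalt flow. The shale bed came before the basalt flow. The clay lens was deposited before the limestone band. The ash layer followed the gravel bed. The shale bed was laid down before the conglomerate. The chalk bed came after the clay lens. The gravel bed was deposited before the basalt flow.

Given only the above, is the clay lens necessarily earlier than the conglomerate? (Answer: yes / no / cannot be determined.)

yes

Chain the constraints: the clay lens → the gravel bed → the ash layer → the conglomerate. Each link is directly stated, so the clay lens comes before the conglomerate.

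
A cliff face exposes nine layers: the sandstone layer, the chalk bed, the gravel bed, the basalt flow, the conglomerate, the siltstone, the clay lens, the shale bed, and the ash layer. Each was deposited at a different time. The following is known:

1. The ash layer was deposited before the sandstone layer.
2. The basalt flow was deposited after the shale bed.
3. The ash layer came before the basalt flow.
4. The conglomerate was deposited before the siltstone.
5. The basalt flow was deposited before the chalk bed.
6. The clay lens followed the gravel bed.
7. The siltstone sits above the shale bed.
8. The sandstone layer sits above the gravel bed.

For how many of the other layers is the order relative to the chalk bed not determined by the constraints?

5

Forced before the chalk bed: the ash layer, the basalt flow, and the shale bed.
That leaves the clay lens, the conglomerate, the gravel bed, the sandstone layer, and the siltstone with no forced order relative to the chalk bed — 5.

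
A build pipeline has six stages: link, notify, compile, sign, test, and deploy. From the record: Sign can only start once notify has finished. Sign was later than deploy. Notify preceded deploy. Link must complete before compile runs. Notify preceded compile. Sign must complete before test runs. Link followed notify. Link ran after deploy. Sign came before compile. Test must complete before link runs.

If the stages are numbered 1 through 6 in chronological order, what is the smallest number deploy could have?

Notify must come before deploy — 1 forced predecessor.
Nothing else is forced ahead of deploy, so its earliest slot is position 1 + 1 = 2.

2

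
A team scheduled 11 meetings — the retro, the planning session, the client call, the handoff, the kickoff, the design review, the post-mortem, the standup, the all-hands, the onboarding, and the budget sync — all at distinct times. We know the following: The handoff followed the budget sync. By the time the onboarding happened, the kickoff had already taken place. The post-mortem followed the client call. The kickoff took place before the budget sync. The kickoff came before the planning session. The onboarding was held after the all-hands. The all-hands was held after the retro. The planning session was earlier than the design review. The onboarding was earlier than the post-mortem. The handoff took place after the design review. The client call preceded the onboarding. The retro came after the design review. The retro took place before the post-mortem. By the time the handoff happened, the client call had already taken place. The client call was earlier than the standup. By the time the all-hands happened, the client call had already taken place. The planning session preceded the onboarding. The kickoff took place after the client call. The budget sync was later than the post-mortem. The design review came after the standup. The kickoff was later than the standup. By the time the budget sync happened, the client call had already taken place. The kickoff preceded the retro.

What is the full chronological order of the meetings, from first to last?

the client call, the standup, the kickoff, the planning session, the design review, the retro, the all-hands, the onboarding, the post-mortem, the budget sync, the handoff

The constraints fix every adjacent pair, so only one ordering works:
the client call → the standup → the kickoff → the planning session → the design review → the retro → the all-hands → the onboarding → the post-mortem → the budget sync → the handoff.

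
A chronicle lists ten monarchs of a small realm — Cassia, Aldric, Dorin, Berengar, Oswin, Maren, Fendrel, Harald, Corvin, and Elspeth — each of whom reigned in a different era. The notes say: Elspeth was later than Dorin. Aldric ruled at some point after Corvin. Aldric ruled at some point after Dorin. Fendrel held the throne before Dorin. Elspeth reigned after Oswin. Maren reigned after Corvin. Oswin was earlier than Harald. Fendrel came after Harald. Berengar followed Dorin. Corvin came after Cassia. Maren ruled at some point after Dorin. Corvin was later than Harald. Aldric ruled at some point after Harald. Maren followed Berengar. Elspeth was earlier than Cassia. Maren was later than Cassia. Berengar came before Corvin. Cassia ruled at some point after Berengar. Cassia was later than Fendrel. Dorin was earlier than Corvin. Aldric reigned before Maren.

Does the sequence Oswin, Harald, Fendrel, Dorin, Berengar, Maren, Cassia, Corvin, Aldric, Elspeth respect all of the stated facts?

The constraints require Corvin before Maren, but in the proposed sequence Maren appears ahead of Corvin. That one violation is enough.

no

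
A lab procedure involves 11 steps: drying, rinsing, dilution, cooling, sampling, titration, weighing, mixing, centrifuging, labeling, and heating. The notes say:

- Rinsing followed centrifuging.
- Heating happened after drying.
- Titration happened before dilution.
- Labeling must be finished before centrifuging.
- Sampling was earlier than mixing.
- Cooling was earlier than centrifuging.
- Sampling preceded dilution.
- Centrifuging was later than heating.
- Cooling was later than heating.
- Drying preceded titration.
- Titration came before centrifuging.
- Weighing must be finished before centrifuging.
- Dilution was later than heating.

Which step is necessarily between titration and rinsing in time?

centrifuging

Tracing the constraints gives titration → centrifuging → rinsing, so centrifuging sits after titration and before rinsing.
No other step is forced both after titration and before rinsing.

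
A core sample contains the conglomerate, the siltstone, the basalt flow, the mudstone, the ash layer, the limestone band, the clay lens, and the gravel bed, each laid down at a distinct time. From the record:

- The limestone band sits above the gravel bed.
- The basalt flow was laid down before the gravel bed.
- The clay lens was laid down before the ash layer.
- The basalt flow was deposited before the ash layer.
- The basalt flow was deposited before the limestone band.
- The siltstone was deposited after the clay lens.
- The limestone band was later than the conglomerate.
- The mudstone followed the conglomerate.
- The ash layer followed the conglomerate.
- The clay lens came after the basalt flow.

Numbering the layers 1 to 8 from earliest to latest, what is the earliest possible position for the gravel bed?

2

The basalt flow must come before the gravel bed — 1 forced predecessor.
Nothing else is forced ahead of the gravel bed, so its earliest slot is position 1 + 1 = 2.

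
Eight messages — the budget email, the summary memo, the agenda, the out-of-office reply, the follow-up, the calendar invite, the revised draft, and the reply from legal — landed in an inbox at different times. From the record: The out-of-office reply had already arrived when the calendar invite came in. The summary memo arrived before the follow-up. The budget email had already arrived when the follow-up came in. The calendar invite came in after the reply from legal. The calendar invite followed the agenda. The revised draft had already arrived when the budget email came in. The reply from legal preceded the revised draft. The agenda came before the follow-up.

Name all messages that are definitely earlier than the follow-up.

Directly stated before the follow-up: the agenda, the budget email, and the summary memo.
The reply from legal reaches the follow-up via the reply from legal → the revised draft → the budget email → the follow-up.
The revised draft reaches the follow-up via the revised draft → the budget email → the follow-up.
No chain forces the out-of-office reply (or any of the others) ahead of the follow-up.

the agenda, the budget email, the reply from legal, the revised draft, the summary memo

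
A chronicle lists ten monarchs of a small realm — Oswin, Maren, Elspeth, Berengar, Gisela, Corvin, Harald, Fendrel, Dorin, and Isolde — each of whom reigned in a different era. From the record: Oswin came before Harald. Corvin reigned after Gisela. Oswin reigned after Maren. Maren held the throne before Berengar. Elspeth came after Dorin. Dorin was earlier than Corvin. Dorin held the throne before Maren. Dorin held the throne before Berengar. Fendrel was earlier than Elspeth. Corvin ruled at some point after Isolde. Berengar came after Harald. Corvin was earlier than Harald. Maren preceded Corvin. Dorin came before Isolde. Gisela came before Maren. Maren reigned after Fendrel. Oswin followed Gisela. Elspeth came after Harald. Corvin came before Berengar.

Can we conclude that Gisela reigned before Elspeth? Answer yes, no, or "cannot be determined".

Chain the constraints: Gisela → Oswin → Harald → Elspeth. Each link is directly stated, so Gisela comes before Elspeth.

yes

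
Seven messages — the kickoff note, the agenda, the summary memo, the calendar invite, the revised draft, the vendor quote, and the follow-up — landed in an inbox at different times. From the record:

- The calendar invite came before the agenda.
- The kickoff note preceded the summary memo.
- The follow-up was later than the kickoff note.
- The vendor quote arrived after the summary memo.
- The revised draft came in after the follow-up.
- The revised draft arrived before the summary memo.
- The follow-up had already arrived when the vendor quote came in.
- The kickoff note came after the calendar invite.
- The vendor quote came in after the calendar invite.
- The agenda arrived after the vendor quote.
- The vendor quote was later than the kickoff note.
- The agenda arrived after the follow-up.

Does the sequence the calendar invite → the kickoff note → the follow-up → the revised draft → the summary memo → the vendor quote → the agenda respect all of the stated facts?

yes

Check each stated constraint against the proposed order — e.g. the calendar invite is ahead of the vendor quote; the calendar invite is ahead of the agenda. Every pair is in the required order; nothing is violated.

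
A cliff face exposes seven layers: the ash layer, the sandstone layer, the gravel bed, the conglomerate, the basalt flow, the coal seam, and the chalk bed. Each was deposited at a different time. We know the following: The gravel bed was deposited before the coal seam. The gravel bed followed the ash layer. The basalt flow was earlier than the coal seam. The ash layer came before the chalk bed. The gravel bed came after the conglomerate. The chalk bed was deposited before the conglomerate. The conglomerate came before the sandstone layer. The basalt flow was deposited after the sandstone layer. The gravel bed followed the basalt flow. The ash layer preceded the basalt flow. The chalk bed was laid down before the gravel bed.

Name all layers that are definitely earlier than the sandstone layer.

Directly stated before the sandstone layer: the conglomerate.
The ash layer reaches the sandstone layer via the ash layer → the chalk bed → the conglomerate → the sandstone layer.
The chalk bed reaches the sandstone layer via the chalk bed → the conglomerate → the sandstone layer.
No chain forces the gravel bed (or any of the others) ahead of the sandstone layer.

the ash layer, the chalk bed, the conglomerate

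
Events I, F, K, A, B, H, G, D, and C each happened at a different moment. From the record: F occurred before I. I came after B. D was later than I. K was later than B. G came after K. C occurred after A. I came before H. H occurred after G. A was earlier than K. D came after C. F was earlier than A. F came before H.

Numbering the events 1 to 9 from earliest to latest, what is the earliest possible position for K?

A, B, and F must all come before K — 3 forced predecessors.
Nothing else is forced ahead of K, so its earliest slot is position 3 + 1 = 4.

4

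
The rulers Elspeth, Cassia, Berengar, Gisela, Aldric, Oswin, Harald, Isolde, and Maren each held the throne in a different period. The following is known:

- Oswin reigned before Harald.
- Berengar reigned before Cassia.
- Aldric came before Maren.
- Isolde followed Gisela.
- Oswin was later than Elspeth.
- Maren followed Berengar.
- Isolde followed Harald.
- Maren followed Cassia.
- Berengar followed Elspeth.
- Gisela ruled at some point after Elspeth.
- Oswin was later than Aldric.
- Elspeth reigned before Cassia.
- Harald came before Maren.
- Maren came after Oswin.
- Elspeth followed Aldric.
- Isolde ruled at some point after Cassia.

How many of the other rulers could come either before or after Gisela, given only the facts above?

Forced before Gisela: Aldric and Elspeth; forced after Gisela: Isolde.
That leaves Berengar, Cassia, Harald, Maren, and Oswin with no forced order relative to Gisela — 5.

5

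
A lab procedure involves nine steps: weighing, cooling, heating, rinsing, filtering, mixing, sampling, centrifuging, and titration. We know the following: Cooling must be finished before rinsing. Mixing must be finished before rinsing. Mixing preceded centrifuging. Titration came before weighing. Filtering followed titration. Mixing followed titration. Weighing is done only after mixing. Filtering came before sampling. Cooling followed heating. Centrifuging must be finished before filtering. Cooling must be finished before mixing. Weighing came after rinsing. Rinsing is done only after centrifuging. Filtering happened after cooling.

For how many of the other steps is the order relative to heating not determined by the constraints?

1

Forced after heating: centrifuging, cooling, filtering, mixing, rinsing, sampling, and weighing.
That leaves titration with no forced order relative to heating — 1.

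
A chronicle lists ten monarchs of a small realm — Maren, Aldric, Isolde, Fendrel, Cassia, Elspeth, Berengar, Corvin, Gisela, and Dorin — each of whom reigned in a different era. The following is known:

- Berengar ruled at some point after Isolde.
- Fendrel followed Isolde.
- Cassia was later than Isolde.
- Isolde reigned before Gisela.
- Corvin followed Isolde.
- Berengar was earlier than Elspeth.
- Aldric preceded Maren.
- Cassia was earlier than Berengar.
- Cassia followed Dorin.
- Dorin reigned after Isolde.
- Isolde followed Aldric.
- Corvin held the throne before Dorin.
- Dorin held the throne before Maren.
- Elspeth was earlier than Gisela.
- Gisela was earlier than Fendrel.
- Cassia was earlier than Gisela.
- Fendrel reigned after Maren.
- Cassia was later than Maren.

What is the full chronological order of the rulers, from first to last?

The constraints fix every adjacent pair, so only one ordering works:
Aldric → Isolde → Corvin → Dorin → Maren → Cassia → Berengar → Elspeth → Gisela → Fendrel.

Aldric, Isolde, Corvin, Dorin, Maren, Cassia, Berengar, Elspeth, Gisela, Fendrel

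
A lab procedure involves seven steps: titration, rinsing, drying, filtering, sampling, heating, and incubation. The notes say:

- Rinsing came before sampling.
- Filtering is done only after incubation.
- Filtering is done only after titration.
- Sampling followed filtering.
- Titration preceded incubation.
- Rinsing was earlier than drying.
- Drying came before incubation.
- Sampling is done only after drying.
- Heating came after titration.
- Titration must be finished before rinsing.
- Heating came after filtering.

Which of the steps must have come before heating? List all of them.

drying, filtering, incubation, rinsing, titration

Directly stated before heating: filtering and titration.
Drying reaches heating via drying → incubation → filtering → heating.
Incubation reaches heating via incubation → filtering → heating.
Rinsing reaches heating via rinsing → drying → incubation → filtering → heating.
No chain forces sampling ahead of heating.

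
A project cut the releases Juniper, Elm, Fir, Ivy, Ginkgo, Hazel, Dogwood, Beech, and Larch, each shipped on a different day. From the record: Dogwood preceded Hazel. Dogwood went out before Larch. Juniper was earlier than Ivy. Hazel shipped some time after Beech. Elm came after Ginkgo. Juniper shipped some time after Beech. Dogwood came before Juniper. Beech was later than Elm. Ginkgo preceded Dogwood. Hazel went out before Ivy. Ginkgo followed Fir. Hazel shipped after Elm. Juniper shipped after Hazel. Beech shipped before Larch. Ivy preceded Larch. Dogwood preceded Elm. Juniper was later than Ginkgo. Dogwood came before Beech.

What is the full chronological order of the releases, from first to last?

The constraints fix every adjacent pair, so only one ordering works:
Fir → Ginkgo → Dogwood → Elm → Beech → Hazel → Juniper → Ivy → Larch.

Fir, Ginkgo, Dogwood, Elm, Beech, Hazel, Juniper, Ivy, Larch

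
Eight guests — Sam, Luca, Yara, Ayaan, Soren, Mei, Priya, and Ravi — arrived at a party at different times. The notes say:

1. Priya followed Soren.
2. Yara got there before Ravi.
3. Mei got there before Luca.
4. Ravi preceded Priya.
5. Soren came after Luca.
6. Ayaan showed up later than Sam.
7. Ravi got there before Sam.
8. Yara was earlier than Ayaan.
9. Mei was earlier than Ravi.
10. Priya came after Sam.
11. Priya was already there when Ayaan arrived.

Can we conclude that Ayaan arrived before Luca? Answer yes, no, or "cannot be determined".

Tracing the constraints gives Luca → Soren → Priya → Ayaan, so Luca must come before Ayaan.
That means Ayaan cannot be before Luca.

no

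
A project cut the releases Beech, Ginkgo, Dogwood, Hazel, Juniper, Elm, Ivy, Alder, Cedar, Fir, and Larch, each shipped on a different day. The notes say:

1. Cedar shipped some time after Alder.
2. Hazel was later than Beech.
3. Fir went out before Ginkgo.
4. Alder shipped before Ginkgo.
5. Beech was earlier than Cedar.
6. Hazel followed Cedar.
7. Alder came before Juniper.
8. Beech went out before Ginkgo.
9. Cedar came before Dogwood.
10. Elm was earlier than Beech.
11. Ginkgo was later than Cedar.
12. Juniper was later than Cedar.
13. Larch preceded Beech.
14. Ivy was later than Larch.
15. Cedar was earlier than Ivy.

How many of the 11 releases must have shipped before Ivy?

5

Directly stated before Ivy: Cedar and Larch.
Alder reaches Ivy via Alder → Cedar → Ivy.
Beech reaches Ivy via Beech → Cedar → Ivy.
Elm reaches Ivy via Elm → Beech → Cedar → Ivy.
That's Alder, Beech, Cedar, Elm, and Larch — 5 in all.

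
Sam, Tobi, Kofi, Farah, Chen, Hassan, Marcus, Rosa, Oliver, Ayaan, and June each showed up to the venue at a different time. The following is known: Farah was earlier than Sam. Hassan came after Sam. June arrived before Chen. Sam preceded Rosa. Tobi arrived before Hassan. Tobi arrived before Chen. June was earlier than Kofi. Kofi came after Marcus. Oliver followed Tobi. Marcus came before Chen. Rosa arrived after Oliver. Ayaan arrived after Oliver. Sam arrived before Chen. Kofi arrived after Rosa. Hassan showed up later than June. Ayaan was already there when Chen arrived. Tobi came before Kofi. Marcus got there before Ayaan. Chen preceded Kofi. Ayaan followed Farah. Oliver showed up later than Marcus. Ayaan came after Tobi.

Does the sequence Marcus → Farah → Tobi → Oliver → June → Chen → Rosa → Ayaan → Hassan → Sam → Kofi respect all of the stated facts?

The constraints require Ayaan before Chen, but in the proposed sequence Chen appears ahead of Ayaan. That one violation is enough.

no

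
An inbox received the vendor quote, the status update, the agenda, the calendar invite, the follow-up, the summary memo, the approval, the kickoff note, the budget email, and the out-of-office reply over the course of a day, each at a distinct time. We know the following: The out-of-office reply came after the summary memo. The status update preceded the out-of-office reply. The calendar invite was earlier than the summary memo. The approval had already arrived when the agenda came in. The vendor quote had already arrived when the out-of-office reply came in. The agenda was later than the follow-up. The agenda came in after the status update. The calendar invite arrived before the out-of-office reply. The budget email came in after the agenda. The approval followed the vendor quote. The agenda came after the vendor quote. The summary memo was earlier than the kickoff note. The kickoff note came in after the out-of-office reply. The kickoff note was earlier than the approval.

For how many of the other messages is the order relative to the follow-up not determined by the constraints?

7

Forced after the follow-up: the agenda and the budget email.
That leaves the approval, the calendar invite, the kickoff note, the out-of-office reply, the status update, the summary memo, and the vendor quote with no forced order relative to the follow-up — 7.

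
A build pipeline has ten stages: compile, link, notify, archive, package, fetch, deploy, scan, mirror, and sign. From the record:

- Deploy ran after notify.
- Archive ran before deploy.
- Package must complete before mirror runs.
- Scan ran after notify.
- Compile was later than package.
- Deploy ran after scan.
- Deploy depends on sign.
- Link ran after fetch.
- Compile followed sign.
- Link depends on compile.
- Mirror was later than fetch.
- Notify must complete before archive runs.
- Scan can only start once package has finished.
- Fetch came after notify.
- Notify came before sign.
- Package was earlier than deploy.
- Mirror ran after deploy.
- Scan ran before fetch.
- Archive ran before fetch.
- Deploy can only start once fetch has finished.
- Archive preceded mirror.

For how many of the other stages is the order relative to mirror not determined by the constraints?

2

Forced before mirror: archive, deploy, fetch, notify, package, scan, and sign.
That leaves compile and link with no forced order relative to mirror — 2.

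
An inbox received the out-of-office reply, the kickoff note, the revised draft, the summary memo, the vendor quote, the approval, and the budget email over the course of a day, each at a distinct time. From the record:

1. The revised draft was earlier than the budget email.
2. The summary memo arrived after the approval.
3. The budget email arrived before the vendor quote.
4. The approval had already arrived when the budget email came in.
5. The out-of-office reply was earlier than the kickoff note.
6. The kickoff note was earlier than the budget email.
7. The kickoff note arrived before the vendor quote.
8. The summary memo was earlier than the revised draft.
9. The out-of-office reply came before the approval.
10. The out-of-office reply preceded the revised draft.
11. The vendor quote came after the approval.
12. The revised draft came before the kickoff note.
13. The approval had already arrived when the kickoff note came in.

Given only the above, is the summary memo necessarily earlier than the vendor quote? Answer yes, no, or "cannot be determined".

Chain the constraints: the summary memo → the revised draft → the budget email → the vendor quote. Each link is directly stated, so the summary memo comes before the vendor quote.

yes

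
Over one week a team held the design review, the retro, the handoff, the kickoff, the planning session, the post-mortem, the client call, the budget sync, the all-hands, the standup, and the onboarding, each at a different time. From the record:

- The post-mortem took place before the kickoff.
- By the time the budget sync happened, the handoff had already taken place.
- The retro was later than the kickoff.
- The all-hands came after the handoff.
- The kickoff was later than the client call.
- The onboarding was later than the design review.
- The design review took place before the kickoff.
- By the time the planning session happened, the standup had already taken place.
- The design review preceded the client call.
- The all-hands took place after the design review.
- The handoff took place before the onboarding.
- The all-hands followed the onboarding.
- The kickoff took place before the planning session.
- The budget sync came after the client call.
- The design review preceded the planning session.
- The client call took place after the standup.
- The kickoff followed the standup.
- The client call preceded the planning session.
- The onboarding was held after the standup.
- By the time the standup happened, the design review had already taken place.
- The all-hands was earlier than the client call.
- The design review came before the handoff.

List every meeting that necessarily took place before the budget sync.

Directly stated before the budget sync: the client call and the handoff.
The all-hands reaches the budget sync via the all-hands → the client call → the budget sync.
The design review reaches the budget sync via the design review → the handoff → the budget sync.
The onboarding reaches the budget sync via the onboarding → the all-hands → the client call → the budget sync.
Likewise the standup reaches the budget sync by chaining the stated constraints.

the all-hands, the client call, the design review, the handoff, the onboarding, the standup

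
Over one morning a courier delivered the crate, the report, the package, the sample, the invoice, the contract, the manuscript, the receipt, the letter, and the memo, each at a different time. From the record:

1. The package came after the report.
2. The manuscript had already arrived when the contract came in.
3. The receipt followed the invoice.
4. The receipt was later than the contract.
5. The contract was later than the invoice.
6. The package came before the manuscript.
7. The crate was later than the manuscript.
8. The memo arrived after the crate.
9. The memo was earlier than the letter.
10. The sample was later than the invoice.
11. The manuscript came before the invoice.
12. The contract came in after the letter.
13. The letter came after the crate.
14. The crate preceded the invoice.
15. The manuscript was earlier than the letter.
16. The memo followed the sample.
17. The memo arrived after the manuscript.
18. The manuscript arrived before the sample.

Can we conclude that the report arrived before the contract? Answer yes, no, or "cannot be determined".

Chain the constraints: the report → the package → the manuscript → the contract. Each link is directly stated, so the report comes before the contract.

yes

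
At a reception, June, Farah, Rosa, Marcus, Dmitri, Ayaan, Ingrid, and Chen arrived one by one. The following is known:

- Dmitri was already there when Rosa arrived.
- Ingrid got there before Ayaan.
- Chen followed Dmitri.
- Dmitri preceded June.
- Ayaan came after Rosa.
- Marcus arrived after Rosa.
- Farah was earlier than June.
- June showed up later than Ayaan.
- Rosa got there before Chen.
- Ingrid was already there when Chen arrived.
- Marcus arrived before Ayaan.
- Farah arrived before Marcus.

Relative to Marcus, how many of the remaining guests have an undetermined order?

2

Forced before Marcus: Dmitri, Farah, and Rosa; forced after Marcus: Ayaan and June.
That leaves Chen and Ingrid with no forced order relative to Marcus — 2.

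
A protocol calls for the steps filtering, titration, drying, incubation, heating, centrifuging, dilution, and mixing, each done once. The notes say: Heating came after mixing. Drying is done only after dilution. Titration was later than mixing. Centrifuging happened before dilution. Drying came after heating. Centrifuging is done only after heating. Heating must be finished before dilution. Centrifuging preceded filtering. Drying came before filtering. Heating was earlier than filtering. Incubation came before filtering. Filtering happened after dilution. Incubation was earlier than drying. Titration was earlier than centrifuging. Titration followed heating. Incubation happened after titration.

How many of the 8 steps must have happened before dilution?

4

Directly stated before dilution: centrifuging and heating.
Mixing reaches dilution via mixing → heating → dilution.
Titration reaches dilution via titration → centrifuging → dilution.
No chain forces filtering (or any of the others) ahead of dilution.
That's centrifuging, heating, mixing, and titration — 4 in all.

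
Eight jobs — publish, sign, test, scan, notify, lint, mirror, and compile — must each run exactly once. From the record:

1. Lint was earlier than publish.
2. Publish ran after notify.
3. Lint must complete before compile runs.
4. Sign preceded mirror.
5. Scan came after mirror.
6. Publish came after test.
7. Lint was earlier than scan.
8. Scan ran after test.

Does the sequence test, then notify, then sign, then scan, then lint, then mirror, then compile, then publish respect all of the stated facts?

no

The constraints require lint before scan, but in the proposed sequence scan appears ahead of lint. That one violation is enough.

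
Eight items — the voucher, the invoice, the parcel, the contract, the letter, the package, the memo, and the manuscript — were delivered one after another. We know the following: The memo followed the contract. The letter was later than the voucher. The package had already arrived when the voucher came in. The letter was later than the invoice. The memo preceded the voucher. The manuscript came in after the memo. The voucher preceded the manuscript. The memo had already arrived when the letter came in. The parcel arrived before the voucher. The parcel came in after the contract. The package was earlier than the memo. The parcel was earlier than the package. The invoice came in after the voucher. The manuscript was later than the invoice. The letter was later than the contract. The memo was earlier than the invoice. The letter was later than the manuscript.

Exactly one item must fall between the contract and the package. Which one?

the parcel

Tracing the constraints gives the contract → the parcel → the package, so the parcel sits after the contract and before the package.
No other item is forced both after the contract and before the package.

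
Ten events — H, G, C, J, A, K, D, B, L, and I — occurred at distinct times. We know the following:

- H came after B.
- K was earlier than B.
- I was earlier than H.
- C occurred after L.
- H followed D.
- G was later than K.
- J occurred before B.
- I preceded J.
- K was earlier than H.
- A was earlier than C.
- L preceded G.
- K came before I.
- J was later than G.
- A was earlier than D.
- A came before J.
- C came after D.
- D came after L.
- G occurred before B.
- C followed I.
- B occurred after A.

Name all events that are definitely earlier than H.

Directly stated before H: B, D, I, and K.
A reaches H via A → D → H.
G reaches H via G → B → H.
J reaches H via J → B → H.
Likewise L reaches H by chaining the stated constraints.
No chain forces C ahead of H.

A, B, D, G, I, J, K, L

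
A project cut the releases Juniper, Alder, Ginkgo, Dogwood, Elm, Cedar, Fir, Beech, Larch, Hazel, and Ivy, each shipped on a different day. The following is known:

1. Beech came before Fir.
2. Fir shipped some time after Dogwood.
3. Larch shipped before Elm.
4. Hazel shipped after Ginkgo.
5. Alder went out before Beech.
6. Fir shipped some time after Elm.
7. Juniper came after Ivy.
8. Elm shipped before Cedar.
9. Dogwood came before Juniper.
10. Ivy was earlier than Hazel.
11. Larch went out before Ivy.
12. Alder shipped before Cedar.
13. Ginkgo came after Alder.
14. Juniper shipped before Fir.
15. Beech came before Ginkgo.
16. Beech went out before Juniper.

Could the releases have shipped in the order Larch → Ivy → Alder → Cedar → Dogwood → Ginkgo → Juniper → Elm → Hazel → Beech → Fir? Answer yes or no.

The constraints require Elm before Cedar, but in the proposed sequence Cedar appears ahead of Elm. That one violation is enough.

no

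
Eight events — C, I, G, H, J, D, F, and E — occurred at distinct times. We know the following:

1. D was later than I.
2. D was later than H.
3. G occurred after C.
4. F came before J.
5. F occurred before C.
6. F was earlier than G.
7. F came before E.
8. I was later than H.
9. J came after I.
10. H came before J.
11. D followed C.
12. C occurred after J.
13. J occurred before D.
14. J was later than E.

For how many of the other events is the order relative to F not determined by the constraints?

Forced after F: C, D, E, G, and J.
That leaves H and I with no forced order relative to F — 2.

2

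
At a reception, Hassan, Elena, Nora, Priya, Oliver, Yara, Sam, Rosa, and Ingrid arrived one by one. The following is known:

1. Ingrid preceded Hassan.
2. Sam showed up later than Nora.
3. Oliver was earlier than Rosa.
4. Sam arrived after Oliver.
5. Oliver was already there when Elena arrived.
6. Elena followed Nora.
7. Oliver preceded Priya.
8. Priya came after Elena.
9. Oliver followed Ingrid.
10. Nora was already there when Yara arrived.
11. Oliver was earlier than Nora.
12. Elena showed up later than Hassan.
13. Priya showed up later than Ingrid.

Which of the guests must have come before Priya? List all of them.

Directly stated before Priya: Elena, Ingrid, and Oliver.
Hassan reaches Priya via Hassan → Elena → Priya.
Nora reaches Priya via Nora → Elena → Priya.
No chain forces Rosa (or any of the others) ahead of Priya.

Elena, Hassan, Ingrid, Nora, Oliver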